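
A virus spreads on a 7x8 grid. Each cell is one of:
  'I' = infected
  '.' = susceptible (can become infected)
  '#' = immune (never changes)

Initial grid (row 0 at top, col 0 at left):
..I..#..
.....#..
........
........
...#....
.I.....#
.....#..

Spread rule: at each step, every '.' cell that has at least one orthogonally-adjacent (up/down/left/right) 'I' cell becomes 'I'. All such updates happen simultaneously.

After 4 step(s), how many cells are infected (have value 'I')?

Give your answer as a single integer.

Answer: 34

Derivation:
Step 0 (initial): 2 infected
Step 1: +7 new -> 9 infected
Step 2: +11 new -> 20 infected
Step 3: +8 new -> 28 infected
Step 4: +6 new -> 34 infected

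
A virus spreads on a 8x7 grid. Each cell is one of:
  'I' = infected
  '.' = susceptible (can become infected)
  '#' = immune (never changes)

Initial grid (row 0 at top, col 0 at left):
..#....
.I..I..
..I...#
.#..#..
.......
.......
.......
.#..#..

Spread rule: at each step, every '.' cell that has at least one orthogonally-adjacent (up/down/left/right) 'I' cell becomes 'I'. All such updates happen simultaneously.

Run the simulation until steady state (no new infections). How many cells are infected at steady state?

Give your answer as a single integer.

Answer: 50

Derivation:
Step 0 (initial): 3 infected
Step 1: +10 new -> 13 infected
Step 2: +8 new -> 21 infected
Step 3: +6 new -> 27 infected
Step 4: +7 new -> 34 infected
Step 5: +7 new -> 41 infected
Step 6: +5 new -> 46 infected
Step 7: +3 new -> 49 infected
Step 8: +1 new -> 50 infected
Step 9: +0 new -> 50 infected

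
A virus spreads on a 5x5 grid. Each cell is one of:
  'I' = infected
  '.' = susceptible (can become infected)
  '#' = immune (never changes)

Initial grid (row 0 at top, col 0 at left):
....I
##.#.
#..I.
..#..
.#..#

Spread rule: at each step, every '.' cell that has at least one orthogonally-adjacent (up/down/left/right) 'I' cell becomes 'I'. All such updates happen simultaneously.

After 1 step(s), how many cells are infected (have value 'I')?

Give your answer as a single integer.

Step 0 (initial): 2 infected
Step 1: +5 new -> 7 infected

Answer: 7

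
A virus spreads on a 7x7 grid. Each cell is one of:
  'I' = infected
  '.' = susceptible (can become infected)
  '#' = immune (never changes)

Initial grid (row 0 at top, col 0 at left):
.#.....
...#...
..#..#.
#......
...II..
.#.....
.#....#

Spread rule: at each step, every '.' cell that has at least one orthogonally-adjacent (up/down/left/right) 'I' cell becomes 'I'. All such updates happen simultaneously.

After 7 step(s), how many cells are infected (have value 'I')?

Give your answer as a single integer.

Step 0 (initial): 2 infected
Step 1: +6 new -> 8 infected
Step 2: +10 new -> 18 infected
Step 3: +7 new -> 25 infected
Step 4: +5 new -> 30 infected
Step 5: +6 new -> 36 infected
Step 6: +4 new -> 40 infected
Step 7: +1 new -> 41 infected

Answer: 41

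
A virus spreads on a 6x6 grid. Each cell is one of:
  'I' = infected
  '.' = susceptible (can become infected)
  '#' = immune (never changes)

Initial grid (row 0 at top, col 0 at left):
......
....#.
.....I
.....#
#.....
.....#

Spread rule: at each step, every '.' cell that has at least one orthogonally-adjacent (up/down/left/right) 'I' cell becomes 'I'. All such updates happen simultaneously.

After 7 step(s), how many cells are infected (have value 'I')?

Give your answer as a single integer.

Answer: 31

Derivation:
Step 0 (initial): 1 infected
Step 1: +2 new -> 3 infected
Step 2: +3 new -> 6 infected
Step 3: +5 new -> 11 infected
Step 4: +7 new -> 18 infected
Step 5: +6 new -> 24 infected
Step 6: +5 new -> 29 infected
Step 7: +2 new -> 31 infected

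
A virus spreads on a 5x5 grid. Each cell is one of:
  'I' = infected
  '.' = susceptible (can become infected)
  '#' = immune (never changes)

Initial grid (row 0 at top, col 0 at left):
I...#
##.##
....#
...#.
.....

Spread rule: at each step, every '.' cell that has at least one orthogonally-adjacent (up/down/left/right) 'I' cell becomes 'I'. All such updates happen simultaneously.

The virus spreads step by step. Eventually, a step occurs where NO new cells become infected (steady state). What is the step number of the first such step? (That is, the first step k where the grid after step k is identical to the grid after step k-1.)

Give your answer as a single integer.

Step 0 (initial): 1 infected
Step 1: +1 new -> 2 infected
Step 2: +1 new -> 3 infected
Step 3: +2 new -> 5 infected
Step 4: +1 new -> 6 infected
Step 5: +3 new -> 9 infected
Step 6: +3 new -> 12 infected
Step 7: +3 new -> 15 infected
Step 8: +2 new -> 17 infected
Step 9: +1 new -> 18 infected
Step 10: +0 new -> 18 infected

Answer: 10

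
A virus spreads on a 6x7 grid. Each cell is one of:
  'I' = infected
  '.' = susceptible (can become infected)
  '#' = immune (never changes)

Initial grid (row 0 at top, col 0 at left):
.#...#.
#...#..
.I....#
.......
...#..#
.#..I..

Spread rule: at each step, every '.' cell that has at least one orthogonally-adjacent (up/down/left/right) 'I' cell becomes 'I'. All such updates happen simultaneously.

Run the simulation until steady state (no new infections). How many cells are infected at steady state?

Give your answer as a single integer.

Answer: 33

Derivation:
Step 0 (initial): 2 infected
Step 1: +7 new -> 9 infected
Step 2: +9 new -> 18 infected
Step 3: +7 new -> 25 infected
Step 4: +4 new -> 29 infected
Step 5: +2 new -> 31 infected
Step 6: +1 new -> 32 infected
Step 7: +1 new -> 33 infected
Step 8: +0 new -> 33 infected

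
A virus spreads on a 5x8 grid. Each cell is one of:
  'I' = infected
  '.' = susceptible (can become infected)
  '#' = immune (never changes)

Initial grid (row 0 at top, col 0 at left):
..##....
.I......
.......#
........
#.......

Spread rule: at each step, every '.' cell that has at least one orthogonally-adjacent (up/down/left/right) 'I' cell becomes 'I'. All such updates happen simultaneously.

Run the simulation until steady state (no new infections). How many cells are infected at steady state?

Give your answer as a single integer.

Step 0 (initial): 1 infected
Step 1: +4 new -> 5 infected
Step 2: +5 new -> 10 infected
Step 3: +5 new -> 15 infected
Step 4: +5 new -> 20 infected
Step 5: +5 new -> 25 infected
Step 6: +5 new -> 30 infected
Step 7: +3 new -> 33 infected
Step 8: +2 new -> 35 infected
Step 9: +1 new -> 36 infected
Step 10: +0 new -> 36 infected

Answer: 36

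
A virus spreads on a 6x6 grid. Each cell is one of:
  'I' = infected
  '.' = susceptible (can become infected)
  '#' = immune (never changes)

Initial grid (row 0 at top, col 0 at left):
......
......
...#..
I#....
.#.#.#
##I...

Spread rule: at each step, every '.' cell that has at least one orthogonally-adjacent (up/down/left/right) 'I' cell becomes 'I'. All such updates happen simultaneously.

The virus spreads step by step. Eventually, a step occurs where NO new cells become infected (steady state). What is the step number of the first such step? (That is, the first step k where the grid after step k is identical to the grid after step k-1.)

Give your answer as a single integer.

Step 0 (initial): 2 infected
Step 1: +4 new -> 6 infected
Step 2: +4 new -> 10 infected
Step 3: +6 new -> 16 infected
Step 4: +3 new -> 19 infected
Step 5: +4 new -> 23 infected
Step 6: +3 new -> 26 infected
Step 7: +2 new -> 28 infected
Step 8: +1 new -> 29 infected
Step 9: +0 new -> 29 infected

Answer: 9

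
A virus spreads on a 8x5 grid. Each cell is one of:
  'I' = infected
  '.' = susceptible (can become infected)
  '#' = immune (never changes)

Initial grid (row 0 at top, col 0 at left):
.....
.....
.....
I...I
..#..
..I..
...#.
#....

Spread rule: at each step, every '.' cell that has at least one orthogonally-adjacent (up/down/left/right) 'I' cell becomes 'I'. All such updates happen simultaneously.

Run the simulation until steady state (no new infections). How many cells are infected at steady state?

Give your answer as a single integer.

Step 0 (initial): 3 infected
Step 1: +9 new -> 12 infected
Step 2: +11 new -> 23 infected
Step 3: +9 new -> 32 infected
Step 4: +4 new -> 36 infected
Step 5: +1 new -> 37 infected
Step 6: +0 new -> 37 infected

Answer: 37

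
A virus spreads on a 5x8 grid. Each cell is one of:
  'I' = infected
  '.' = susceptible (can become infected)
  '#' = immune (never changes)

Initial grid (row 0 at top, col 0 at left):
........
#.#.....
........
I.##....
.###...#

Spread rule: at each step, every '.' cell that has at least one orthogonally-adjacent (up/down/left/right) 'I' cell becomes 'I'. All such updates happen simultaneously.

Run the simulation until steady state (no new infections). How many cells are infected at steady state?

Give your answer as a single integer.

Answer: 32

Derivation:
Step 0 (initial): 1 infected
Step 1: +3 new -> 4 infected
Step 2: +1 new -> 5 infected
Step 3: +2 new -> 7 infected
Step 4: +2 new -> 9 infected
Step 5: +4 new -> 13 infected
Step 6: +4 new -> 17 infected
Step 7: +5 new -> 22 infected
Step 8: +5 new -> 27 infected
Step 9: +4 new -> 31 infected
Step 10: +1 new -> 32 infected
Step 11: +0 new -> 32 infected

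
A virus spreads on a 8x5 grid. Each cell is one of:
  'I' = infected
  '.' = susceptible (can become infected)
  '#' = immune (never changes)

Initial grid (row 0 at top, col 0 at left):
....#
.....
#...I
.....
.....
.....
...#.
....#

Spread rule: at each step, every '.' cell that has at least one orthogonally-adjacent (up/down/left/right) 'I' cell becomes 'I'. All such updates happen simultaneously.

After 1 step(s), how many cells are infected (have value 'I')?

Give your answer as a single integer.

Step 0 (initial): 1 infected
Step 1: +3 new -> 4 infected

Answer: 4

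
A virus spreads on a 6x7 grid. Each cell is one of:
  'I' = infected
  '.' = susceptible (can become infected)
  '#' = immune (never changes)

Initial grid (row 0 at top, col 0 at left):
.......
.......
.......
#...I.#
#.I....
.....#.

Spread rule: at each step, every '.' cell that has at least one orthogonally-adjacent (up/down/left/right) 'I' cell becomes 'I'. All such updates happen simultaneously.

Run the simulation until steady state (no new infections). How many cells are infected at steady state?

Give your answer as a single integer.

Answer: 38

Derivation:
Step 0 (initial): 2 infected
Step 1: +8 new -> 10 infected
Step 2: +9 new -> 19 infected
Step 3: +8 new -> 27 infected
Step 4: +7 new -> 34 infected
Step 5: +3 new -> 37 infected
Step 6: +1 new -> 38 infected
Step 7: +0 new -> 38 infected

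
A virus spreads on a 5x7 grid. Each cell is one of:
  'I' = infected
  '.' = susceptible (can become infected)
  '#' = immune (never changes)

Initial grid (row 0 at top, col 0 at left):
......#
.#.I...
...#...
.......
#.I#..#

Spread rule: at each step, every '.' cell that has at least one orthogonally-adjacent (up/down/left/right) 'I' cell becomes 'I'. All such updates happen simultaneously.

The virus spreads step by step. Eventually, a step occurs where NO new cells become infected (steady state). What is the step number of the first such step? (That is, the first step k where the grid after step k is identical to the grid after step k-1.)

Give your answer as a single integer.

Answer: 6

Derivation:
Step 0 (initial): 2 infected
Step 1: +5 new -> 7 infected
Step 2: +7 new -> 14 infected
Step 3: +7 new -> 21 infected
Step 4: +5 new -> 26 infected
Step 5: +3 new -> 29 infected
Step 6: +0 new -> 29 infected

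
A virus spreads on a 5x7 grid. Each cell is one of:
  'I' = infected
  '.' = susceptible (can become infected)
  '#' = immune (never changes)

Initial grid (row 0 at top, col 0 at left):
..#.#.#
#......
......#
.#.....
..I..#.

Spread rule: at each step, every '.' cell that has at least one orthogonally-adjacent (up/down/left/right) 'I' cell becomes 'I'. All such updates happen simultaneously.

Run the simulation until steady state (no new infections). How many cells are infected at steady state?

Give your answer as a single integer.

Step 0 (initial): 1 infected
Step 1: +3 new -> 4 infected
Step 2: +4 new -> 8 infected
Step 3: +5 new -> 13 infected
Step 4: +5 new -> 18 infected
Step 5: +5 new -> 23 infected
Step 6: +3 new -> 26 infected
Step 7: +2 new -> 28 infected
Step 8: +0 new -> 28 infected

Answer: 28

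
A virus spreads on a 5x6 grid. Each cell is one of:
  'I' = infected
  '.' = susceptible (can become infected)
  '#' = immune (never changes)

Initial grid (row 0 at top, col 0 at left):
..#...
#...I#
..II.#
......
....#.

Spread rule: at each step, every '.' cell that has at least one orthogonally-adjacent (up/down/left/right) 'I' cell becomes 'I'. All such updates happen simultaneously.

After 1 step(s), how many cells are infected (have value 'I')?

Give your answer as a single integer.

Step 0 (initial): 3 infected
Step 1: +7 new -> 10 infected

Answer: 10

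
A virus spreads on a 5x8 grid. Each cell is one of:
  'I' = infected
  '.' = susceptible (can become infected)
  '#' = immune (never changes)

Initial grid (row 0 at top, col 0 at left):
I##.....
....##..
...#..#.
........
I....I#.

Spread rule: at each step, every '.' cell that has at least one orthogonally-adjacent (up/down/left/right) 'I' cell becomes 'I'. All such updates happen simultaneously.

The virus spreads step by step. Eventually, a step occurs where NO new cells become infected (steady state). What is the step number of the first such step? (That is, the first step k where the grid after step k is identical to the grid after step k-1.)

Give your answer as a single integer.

Answer: 8

Derivation:
Step 0 (initial): 3 infected
Step 1: +5 new -> 8 infected
Step 2: +8 new -> 16 infected
Step 3: +6 new -> 22 infected
Step 4: +4 new -> 26 infected
Step 5: +2 new -> 28 infected
Step 6: +3 new -> 31 infected
Step 7: +2 new -> 33 infected
Step 8: +0 new -> 33 infected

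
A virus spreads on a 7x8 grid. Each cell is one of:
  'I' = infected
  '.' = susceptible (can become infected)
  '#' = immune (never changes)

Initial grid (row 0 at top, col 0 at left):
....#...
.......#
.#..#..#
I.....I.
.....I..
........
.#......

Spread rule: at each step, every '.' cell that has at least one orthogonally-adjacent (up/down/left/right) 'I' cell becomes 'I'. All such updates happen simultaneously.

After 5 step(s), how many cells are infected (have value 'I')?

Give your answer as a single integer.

Step 0 (initial): 3 infected
Step 1: +9 new -> 12 infected
Step 2: +12 new -> 24 infected
Step 3: +13 new -> 37 infected
Step 4: +9 new -> 46 infected
Step 5: +3 new -> 49 infected

Answer: 49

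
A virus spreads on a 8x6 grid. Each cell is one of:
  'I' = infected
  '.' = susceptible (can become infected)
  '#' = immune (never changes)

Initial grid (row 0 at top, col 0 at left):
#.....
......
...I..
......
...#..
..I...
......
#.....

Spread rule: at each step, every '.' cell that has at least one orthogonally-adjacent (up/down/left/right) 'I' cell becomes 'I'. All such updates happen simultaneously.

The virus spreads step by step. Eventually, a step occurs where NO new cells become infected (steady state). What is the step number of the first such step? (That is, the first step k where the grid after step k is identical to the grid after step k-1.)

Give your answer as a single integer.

Answer: 6

Derivation:
Step 0 (initial): 2 infected
Step 1: +8 new -> 10 infected
Step 2: +13 new -> 23 infected
Step 3: +14 new -> 37 infected
Step 4: +7 new -> 44 infected
Step 5: +1 new -> 45 infected
Step 6: +0 new -> 45 infected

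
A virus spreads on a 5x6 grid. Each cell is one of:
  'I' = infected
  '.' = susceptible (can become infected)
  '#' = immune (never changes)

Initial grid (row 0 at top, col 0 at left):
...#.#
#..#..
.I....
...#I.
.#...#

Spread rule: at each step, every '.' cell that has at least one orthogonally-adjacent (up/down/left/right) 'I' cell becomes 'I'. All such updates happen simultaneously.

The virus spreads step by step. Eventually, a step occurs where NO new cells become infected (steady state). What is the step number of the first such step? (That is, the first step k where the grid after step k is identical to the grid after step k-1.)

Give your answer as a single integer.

Step 0 (initial): 2 infected
Step 1: +7 new -> 9 infected
Step 2: +8 new -> 17 infected
Step 3: +6 new -> 23 infected
Step 4: +0 new -> 23 infected

Answer: 4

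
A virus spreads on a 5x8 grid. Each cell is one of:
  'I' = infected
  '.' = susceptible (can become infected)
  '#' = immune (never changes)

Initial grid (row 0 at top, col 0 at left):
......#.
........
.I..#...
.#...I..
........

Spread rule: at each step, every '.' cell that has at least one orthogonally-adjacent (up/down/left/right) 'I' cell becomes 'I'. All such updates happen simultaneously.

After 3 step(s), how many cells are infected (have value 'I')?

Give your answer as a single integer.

Answer: 32

Derivation:
Step 0 (initial): 2 infected
Step 1: +7 new -> 9 infected
Step 2: +12 new -> 21 infected
Step 3: +11 new -> 32 infected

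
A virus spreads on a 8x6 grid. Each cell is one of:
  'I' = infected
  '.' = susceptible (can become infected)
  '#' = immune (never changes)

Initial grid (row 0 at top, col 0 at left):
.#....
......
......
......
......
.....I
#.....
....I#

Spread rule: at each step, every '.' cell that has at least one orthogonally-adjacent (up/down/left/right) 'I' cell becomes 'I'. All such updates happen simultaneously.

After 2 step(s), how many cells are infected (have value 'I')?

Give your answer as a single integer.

Answer: 12

Derivation:
Step 0 (initial): 2 infected
Step 1: +5 new -> 7 infected
Step 2: +5 new -> 12 infected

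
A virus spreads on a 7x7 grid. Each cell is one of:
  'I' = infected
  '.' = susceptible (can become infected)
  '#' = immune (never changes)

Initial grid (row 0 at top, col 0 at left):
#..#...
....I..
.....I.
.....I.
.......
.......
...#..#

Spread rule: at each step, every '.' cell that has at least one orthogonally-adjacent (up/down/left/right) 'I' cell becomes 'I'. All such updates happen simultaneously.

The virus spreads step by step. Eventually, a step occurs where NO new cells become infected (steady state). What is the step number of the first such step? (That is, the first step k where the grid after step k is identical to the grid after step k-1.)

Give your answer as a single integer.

Answer: 9

Derivation:
Step 0 (initial): 3 infected
Step 1: +8 new -> 11 infected
Step 2: +8 new -> 19 infected
Step 3: +9 new -> 28 infected
Step 4: +7 new -> 35 infected
Step 5: +4 new -> 39 infected
Step 6: +3 new -> 42 infected
Step 7: +2 new -> 44 infected
Step 8: +1 new -> 45 infected
Step 9: +0 new -> 45 infected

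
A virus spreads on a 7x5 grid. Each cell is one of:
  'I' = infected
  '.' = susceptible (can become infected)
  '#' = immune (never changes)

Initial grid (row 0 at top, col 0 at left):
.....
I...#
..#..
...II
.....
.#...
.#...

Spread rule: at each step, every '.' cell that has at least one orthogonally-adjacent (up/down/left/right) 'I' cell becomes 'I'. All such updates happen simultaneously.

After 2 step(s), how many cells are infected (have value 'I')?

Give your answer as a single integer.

Answer: 20

Derivation:
Step 0 (initial): 3 infected
Step 1: +8 new -> 11 infected
Step 2: +9 new -> 20 infected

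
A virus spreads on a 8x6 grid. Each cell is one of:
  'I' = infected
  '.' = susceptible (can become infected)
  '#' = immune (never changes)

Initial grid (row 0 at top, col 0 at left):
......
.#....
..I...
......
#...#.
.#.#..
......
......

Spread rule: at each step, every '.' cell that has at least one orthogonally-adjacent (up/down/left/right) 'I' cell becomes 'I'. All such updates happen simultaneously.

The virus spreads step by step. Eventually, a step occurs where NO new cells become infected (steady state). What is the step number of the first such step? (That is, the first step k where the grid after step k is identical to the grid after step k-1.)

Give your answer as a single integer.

Answer: 9

Derivation:
Step 0 (initial): 1 infected
Step 1: +4 new -> 5 infected
Step 2: +7 new -> 12 infected
Step 3: +10 new -> 22 infected
Step 4: +5 new -> 27 infected
Step 5: +5 new -> 32 infected
Step 6: +5 new -> 37 infected
Step 7: +5 new -> 42 infected
Step 8: +1 new -> 43 infected
Step 9: +0 new -> 43 infected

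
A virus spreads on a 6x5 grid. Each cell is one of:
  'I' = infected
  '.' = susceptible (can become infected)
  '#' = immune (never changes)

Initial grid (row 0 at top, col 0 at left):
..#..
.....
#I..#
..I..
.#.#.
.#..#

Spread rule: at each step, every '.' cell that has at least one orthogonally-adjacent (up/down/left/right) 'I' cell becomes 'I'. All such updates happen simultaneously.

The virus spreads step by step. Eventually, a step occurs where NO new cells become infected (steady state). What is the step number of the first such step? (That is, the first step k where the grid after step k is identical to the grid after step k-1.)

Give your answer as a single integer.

Answer: 6

Derivation:
Step 0 (initial): 2 infected
Step 1: +5 new -> 7 infected
Step 2: +7 new -> 14 infected
Step 3: +5 new -> 19 infected
Step 4: +3 new -> 22 infected
Step 5: +1 new -> 23 infected
Step 6: +0 new -> 23 infected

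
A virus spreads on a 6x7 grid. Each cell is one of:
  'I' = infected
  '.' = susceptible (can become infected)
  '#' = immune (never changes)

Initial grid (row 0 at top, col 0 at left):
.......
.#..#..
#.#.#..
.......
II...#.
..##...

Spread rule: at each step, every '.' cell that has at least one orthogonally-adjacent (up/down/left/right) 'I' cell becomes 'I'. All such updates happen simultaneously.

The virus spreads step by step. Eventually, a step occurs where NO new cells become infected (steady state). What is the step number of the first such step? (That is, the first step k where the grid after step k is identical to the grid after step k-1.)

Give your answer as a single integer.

Answer: 11

Derivation:
Step 0 (initial): 2 infected
Step 1: +5 new -> 7 infected
Step 2: +3 new -> 10 infected
Step 3: +2 new -> 12 infected
Step 4: +3 new -> 15 infected
Step 5: +3 new -> 18 infected
Step 6: +5 new -> 23 infected
Step 7: +5 new -> 28 infected
Step 8: +3 new -> 31 infected
Step 9: +2 new -> 33 infected
Step 10: +1 new -> 34 infected
Step 11: +0 new -> 34 infected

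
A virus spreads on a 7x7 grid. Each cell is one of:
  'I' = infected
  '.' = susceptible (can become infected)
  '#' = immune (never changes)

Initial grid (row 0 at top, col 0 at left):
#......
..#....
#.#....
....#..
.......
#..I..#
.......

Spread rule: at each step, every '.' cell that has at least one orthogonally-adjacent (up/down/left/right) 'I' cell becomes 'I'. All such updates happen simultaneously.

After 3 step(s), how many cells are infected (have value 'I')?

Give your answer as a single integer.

Answer: 18

Derivation:
Step 0 (initial): 1 infected
Step 1: +4 new -> 5 infected
Step 2: +7 new -> 12 infected
Step 3: +6 new -> 18 infected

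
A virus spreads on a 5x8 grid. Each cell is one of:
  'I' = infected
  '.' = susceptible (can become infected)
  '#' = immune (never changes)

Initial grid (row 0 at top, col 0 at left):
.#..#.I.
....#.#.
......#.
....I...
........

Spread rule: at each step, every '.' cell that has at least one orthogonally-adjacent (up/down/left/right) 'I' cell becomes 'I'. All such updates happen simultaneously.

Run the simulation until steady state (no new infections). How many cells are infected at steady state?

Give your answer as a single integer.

Step 0 (initial): 2 infected
Step 1: +6 new -> 8 infected
Step 2: +8 new -> 16 infected
Step 3: +7 new -> 23 infected
Step 4: +6 new -> 29 infected
Step 5: +4 new -> 33 infected
Step 6: +1 new -> 34 infected
Step 7: +1 new -> 35 infected
Step 8: +0 new -> 35 infected

Answer: 35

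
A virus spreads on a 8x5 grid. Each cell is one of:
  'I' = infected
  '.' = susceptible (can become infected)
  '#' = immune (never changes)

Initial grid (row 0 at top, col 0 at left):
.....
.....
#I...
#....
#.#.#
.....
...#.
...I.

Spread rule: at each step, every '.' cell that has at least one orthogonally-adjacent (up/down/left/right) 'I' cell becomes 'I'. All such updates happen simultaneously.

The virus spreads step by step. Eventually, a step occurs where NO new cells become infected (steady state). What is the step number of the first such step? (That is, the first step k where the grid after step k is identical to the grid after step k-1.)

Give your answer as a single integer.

Step 0 (initial): 2 infected
Step 1: +5 new -> 7 infected
Step 2: +9 new -> 16 infected
Step 3: +10 new -> 26 infected
Step 4: +7 new -> 33 infected
Step 5: +1 new -> 34 infected
Step 6: +0 new -> 34 infected

Answer: 6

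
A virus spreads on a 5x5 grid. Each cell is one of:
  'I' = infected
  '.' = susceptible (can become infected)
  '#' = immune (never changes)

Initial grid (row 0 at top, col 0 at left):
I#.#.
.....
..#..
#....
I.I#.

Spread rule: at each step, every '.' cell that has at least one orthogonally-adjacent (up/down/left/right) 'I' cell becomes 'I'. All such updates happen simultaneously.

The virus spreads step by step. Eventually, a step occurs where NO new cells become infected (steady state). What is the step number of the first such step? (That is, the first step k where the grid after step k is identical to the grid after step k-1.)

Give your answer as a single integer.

Step 0 (initial): 3 infected
Step 1: +3 new -> 6 infected
Step 2: +4 new -> 10 infected
Step 3: +4 new -> 14 infected
Step 4: +4 new -> 18 infected
Step 5: +1 new -> 19 infected
Step 6: +1 new -> 20 infected
Step 7: +0 new -> 20 infected

Answer: 7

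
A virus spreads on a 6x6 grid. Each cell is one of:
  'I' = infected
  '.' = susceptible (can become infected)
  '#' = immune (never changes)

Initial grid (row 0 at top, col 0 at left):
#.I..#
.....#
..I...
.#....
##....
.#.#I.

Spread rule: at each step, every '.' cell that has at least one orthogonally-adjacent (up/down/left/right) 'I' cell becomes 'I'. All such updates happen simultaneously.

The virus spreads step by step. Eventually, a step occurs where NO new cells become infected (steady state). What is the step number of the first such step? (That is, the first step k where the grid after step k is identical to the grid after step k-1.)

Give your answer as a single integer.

Step 0 (initial): 3 infected
Step 1: +8 new -> 11 infected
Step 2: +10 new -> 21 infected
Step 3: +6 new -> 27 infected
Step 4: +0 new -> 27 infected

Answer: 4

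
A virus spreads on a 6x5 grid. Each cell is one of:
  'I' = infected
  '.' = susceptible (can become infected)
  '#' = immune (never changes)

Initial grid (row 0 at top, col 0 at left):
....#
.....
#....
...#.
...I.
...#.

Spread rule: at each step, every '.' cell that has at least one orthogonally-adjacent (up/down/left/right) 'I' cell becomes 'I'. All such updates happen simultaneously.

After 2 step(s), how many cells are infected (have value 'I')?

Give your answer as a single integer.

Answer: 8

Derivation:
Step 0 (initial): 1 infected
Step 1: +2 new -> 3 infected
Step 2: +5 new -> 8 infected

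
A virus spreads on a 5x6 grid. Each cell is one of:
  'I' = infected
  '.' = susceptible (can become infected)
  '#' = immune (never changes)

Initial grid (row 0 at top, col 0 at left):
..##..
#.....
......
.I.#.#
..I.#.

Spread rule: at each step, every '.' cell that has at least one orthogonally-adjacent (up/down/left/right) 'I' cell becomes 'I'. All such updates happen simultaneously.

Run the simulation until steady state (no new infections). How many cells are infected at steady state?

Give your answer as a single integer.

Answer: 23

Derivation:
Step 0 (initial): 2 infected
Step 1: +5 new -> 7 infected
Step 2: +4 new -> 11 infected
Step 3: +3 new -> 14 infected
Step 4: +3 new -> 17 infected
Step 5: +3 new -> 20 infected
Step 6: +2 new -> 22 infected
Step 7: +1 new -> 23 infected
Step 8: +0 new -> 23 infected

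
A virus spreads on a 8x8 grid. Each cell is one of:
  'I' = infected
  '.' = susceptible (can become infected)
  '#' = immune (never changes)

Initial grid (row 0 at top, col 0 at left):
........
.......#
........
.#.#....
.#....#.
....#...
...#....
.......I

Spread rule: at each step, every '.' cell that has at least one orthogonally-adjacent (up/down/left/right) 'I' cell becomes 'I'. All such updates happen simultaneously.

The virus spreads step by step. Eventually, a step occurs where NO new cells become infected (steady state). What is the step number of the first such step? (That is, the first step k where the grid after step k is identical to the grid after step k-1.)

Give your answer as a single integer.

Answer: 15

Derivation:
Step 0 (initial): 1 infected
Step 1: +2 new -> 3 infected
Step 2: +3 new -> 6 infected
Step 3: +4 new -> 10 infected
Step 4: +4 new -> 14 infected
Step 5: +4 new -> 18 infected
Step 6: +5 new -> 23 infected
Step 7: +7 new -> 30 infected
Step 8: +7 new -> 37 infected
Step 9: +6 new -> 43 infected
Step 10: +4 new -> 47 infected
Step 11: +4 new -> 51 infected
Step 12: +3 new -> 54 infected
Step 13: +2 new -> 56 infected
Step 14: +1 new -> 57 infected
Step 15: +0 new -> 57 infected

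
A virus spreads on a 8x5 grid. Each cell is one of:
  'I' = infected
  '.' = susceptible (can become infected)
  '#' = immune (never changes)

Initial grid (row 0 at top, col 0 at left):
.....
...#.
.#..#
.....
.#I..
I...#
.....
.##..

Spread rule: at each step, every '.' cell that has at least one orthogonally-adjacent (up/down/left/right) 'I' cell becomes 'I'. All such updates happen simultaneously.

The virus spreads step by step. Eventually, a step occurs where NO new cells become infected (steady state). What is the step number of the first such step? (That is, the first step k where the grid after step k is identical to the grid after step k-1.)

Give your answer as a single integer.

Answer: 8

Derivation:
Step 0 (initial): 2 infected
Step 1: +6 new -> 8 infected
Step 2: +9 new -> 17 infected
Step 3: +5 new -> 22 infected
Step 4: +5 new -> 27 infected
Step 5: +4 new -> 31 infected
Step 6: +1 new -> 32 infected
Step 7: +1 new -> 33 infected
Step 8: +0 new -> 33 infected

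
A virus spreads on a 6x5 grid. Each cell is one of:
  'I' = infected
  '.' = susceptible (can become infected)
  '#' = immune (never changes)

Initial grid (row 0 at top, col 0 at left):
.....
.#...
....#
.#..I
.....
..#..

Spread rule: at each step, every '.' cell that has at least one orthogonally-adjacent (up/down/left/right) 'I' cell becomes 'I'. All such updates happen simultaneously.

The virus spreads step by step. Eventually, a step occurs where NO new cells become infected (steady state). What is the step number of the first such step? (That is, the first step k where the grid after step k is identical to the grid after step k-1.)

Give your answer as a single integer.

Answer: 8

Derivation:
Step 0 (initial): 1 infected
Step 1: +2 new -> 3 infected
Step 2: +4 new -> 7 infected
Step 3: +4 new -> 11 infected
Step 4: +5 new -> 16 infected
Step 5: +5 new -> 21 infected
Step 6: +4 new -> 25 infected
Step 7: +1 new -> 26 infected
Step 8: +0 new -> 26 infected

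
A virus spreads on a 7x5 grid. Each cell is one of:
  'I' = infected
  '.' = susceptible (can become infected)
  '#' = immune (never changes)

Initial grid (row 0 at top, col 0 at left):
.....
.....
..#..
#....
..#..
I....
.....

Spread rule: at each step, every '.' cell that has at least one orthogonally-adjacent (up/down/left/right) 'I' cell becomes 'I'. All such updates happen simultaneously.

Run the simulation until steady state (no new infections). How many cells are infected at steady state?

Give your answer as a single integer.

Answer: 32

Derivation:
Step 0 (initial): 1 infected
Step 1: +3 new -> 4 infected
Step 2: +3 new -> 7 infected
Step 3: +3 new -> 10 infected
Step 4: +5 new -> 15 infected
Step 5: +5 new -> 20 infected
Step 6: +5 new -> 25 infected
Step 7: +4 new -> 29 infected
Step 8: +2 new -> 31 infected
Step 9: +1 new -> 32 infected
Step 10: +0 new -> 32 infected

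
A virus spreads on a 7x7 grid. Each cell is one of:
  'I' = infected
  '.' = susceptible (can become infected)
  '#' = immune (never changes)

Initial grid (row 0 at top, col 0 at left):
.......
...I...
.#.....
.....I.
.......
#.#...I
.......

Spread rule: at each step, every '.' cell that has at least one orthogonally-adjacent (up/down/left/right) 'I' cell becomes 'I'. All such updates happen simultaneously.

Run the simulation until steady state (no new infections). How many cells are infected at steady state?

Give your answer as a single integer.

Step 0 (initial): 3 infected
Step 1: +11 new -> 14 infected
Step 2: +11 new -> 25 infected
Step 3: +8 new -> 33 infected
Step 4: +6 new -> 39 infected
Step 5: +3 new -> 42 infected
Step 6: +3 new -> 45 infected
Step 7: +1 new -> 46 infected
Step 8: +0 new -> 46 infected

Answer: 46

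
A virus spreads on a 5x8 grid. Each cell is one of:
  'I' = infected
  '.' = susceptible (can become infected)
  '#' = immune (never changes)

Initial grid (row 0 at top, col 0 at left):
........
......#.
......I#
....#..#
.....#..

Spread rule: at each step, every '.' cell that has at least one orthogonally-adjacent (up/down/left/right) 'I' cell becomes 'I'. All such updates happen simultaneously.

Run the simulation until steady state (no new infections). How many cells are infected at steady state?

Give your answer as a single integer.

Answer: 35

Derivation:
Step 0 (initial): 1 infected
Step 1: +2 new -> 3 infected
Step 2: +4 new -> 7 infected
Step 3: +4 new -> 11 infected
Step 4: +5 new -> 16 infected
Step 5: +6 new -> 22 infected
Step 6: +7 new -> 29 infected
Step 7: +4 new -> 33 infected
Step 8: +2 new -> 35 infected
Step 9: +0 new -> 35 infected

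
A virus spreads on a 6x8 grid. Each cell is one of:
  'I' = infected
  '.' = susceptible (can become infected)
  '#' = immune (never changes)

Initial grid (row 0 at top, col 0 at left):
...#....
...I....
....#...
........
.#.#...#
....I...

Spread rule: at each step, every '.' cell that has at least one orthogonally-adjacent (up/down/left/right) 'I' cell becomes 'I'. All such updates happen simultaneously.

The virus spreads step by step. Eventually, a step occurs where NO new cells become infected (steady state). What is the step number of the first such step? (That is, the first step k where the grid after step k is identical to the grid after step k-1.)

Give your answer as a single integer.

Step 0 (initial): 2 infected
Step 1: +6 new -> 8 infected
Step 2: +10 new -> 18 infected
Step 3: +12 new -> 30 infected
Step 4: +8 new -> 38 infected
Step 5: +5 new -> 43 infected
Step 6: +0 new -> 43 infected

Answer: 6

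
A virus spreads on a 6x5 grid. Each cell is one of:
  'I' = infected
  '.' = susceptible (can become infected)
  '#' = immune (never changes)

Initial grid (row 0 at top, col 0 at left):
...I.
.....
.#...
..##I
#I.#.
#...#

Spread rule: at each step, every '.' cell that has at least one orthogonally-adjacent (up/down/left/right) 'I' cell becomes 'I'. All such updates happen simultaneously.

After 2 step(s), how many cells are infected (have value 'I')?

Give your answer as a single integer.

Step 0 (initial): 3 infected
Step 1: +8 new -> 11 infected
Step 2: +6 new -> 17 infected

Answer: 17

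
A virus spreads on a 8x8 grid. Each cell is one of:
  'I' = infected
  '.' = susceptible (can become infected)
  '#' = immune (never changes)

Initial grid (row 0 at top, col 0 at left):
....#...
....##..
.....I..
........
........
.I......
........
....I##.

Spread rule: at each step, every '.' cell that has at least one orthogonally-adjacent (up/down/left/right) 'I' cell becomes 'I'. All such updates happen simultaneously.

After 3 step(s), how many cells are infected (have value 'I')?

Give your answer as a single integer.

Step 0 (initial): 3 infected
Step 1: +9 new -> 12 infected
Step 2: +17 new -> 29 infected
Step 3: +15 new -> 44 infected

Answer: 44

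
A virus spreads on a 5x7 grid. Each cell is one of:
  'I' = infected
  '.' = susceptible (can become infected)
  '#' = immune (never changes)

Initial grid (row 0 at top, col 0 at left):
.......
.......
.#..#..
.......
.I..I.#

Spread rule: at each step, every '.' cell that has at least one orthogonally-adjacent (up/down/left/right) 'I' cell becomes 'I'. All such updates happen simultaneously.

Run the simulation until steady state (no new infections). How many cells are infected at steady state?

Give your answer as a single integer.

Step 0 (initial): 2 infected
Step 1: +6 new -> 8 infected
Step 2: +4 new -> 12 infected
Step 3: +5 new -> 17 infected
Step 4: +5 new -> 22 infected
Step 5: +7 new -> 29 infected
Step 6: +3 new -> 32 infected
Step 7: +0 new -> 32 infected

Answer: 32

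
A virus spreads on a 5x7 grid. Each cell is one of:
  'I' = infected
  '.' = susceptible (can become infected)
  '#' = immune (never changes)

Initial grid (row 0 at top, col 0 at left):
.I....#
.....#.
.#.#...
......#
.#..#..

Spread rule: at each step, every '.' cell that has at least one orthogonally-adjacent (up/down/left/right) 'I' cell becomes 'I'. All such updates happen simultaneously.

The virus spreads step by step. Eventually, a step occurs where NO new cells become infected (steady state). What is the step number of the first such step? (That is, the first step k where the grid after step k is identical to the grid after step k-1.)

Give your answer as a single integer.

Answer: 10

Derivation:
Step 0 (initial): 1 infected
Step 1: +3 new -> 4 infected
Step 2: +3 new -> 7 infected
Step 3: +4 new -> 11 infected
Step 4: +4 new -> 15 infected
Step 5: +5 new -> 20 infected
Step 6: +3 new -> 23 infected
Step 7: +2 new -> 25 infected
Step 8: +2 new -> 27 infected
Step 9: +1 new -> 28 infected
Step 10: +0 new -> 28 infected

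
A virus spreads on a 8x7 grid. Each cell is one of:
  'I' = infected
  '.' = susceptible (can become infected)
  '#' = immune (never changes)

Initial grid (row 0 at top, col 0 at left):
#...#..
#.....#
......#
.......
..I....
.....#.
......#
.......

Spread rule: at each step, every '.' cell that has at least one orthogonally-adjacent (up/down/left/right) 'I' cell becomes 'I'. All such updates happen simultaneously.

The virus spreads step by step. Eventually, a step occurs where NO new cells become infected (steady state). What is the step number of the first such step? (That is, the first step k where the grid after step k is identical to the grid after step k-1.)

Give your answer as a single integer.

Step 0 (initial): 1 infected
Step 1: +4 new -> 5 infected
Step 2: +8 new -> 13 infected
Step 3: +11 new -> 24 infected
Step 4: +11 new -> 35 infected
Step 5: +9 new -> 44 infected
Step 6: +2 new -> 46 infected
Step 7: +2 new -> 48 infected
Step 8: +1 new -> 49 infected
Step 9: +0 new -> 49 infected

Answer: 9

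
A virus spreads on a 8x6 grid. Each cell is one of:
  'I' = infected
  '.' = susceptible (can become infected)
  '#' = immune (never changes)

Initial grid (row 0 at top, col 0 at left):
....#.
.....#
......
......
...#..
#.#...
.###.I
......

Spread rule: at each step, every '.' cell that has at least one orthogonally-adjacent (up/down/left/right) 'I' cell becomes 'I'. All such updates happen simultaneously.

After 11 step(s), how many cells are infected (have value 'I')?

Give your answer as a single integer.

Answer: 39

Derivation:
Step 0 (initial): 1 infected
Step 1: +3 new -> 4 infected
Step 2: +3 new -> 7 infected
Step 3: +4 new -> 11 infected
Step 4: +3 new -> 14 infected
Step 5: +3 new -> 17 infected
Step 6: +4 new -> 21 infected
Step 7: +5 new -> 26 infected
Step 8: +5 new -> 31 infected
Step 9: +5 new -> 36 infected
Step 10: +2 new -> 38 infected
Step 11: +1 new -> 39 infected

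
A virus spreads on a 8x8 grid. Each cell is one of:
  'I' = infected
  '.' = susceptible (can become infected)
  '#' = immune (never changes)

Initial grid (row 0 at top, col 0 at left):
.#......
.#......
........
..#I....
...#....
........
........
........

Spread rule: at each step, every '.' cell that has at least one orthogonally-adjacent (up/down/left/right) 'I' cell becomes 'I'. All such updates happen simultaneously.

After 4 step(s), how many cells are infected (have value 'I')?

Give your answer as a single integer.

Answer: 27

Derivation:
Step 0 (initial): 1 infected
Step 1: +2 new -> 3 infected
Step 2: +5 new -> 8 infected
Step 3: +8 new -> 16 infected
Step 4: +11 new -> 27 infected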